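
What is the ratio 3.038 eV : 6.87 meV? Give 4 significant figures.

(3.038) / (6.87 × 10⁻³) = 0.44221 × 10³

442.2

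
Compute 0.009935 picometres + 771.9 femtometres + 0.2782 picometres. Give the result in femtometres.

1060.035 femtometres

In femtometres:
  0.009935 picometres = 0.009935e3 femtometres = 9.935
  771.9 femtometres → 771.9
  0.2782 picometres = 0.2782e3 femtometres = 278.2
Sum: 9.935 + 771.9 + 278.2 = 1060.035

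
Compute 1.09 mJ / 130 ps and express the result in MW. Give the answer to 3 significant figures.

8.38 MW

(1.09e-3) / (130e-12) = 0.0083846e9 W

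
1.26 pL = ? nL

pico = 1e-12, nano = 1e-9; factor is 1e-3.
1.26 × 1e-3 = 0.00126

0.00126 nL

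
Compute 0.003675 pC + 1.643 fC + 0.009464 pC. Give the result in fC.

14.782 fC

In fC:
  0.003675 pC = 0.003675e3 fC = 3.675
  1.643 fC → 1.643
  0.009464 pC = 0.009464e3 fC = 9.464
Sum: 3.675 + 1.643 + 9.464 = 14.782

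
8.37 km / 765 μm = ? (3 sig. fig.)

10900000

(8.37 × 10^3) / (765 × 10^-6) = 0.01094 × 10^9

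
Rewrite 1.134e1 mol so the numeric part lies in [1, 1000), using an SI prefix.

11.34 mol

= 11.34 mol; mantissa already in [1, 1000).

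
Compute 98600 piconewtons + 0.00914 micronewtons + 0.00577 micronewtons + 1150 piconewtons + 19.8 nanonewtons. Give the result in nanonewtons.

134.46 nanonewtons

In nanonewtons:
  98600 piconewtons = 98600 × 10^-3 nanonewtons = 98.6
  0.00914 micronewtons = 0.00914 × 10^3 nanonewtons = 9.14
  0.00577 micronewtons = 0.00577 × 10^3 nanonewtons = 5.77
  1150 piconewtons = 1150 × 10^-3 nanonewtons = 1.15
  19.8 nanonewtons → 19.8
Sum: 98.6 + 9.14 + 5.77 + 1.15 + 19.8 = 134.46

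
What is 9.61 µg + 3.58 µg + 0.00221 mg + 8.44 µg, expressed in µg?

23.84 µg

In µg:
  9.61 µg → 9.61
  3.58 µg → 3.58
  0.00221 mg = 0.00221 × 10^3 µg = 2.21
  8.44 µg → 8.44
Sum: 9.61 + 3.58 + 2.21 + 8.44 = 23.84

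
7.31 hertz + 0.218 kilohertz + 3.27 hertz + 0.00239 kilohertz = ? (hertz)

In hertz:
  7.31 hertz → 7.31
  0.218 kilohertz = 0.218e3 hertz = 218
  3.27 hertz → 3.27
  0.00239 kilohertz = 0.00239e3 hertz = 2.39
Sum: 7.31 + 218 + 3.27 + 2.39 = 230.97

230.97 hertz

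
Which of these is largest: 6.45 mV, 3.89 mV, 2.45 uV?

6.45 mV

6.45 mV = 0.00645 V
3.89 mV = 0.00389 V
2.45 uV = 0.00000245 V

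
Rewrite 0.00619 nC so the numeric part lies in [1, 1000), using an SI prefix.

= 6.19 × 10⁻¹² C; 10⁻¹² is pico.

6.19 pC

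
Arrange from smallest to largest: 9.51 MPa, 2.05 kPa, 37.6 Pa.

37.6 Pa < 2.05 kPa < 9.51 MPa

9.51 MPa = 9510000 Pa
2.05 kPa = 2050 Pa
37.6 Pa = 37.6 Pa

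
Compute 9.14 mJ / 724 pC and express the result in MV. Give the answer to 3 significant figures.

12.6 MV

(9.14e-3) / (724e-12) = 0.012624e9 V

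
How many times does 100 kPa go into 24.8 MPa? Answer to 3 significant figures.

248

(24.8e6) / (100e3) = 0.248e3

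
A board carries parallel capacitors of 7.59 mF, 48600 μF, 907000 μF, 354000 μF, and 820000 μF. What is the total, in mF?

In mF:
  7.59 mF → 7.59
  48600 μF = 48600 × 10^-3 mF = 48.6
  907000 μF = 907000 × 10^-3 mF = 907
  354000 μF = 354000 × 10^-3 mF = 354
  820000 μF = 820000 × 10^-3 mF = 820
Sum: 7.59 + 48.6 + 907 + 354 + 820 = 2137.19

2137.19 mF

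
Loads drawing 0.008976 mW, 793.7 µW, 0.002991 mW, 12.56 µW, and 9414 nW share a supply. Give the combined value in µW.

827.641 µW

In µW:
  0.008976 mW = 0.008976 × 10^3 µW = 8.976
  793.7 µW → 793.7
  0.002991 mW = 0.002991 × 10^3 µW = 2.991
  12.56 µW → 12.56
  9414 nW = 9414 × 10^-3 µW = 9.414
Sum: 8.976 + 793.7 + 2.991 + 12.56 + 9.414 = 827.641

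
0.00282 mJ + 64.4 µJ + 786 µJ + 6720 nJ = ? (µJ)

859.94 µJ

In µJ:
  0.00282 mJ = 0.00282e3 µJ = 2.82
  64.4 µJ → 64.4
  786 µJ → 786
  6720 nJ = 6720e-3 µJ = 6.72
Sum: 2.82 + 64.4 + 786 + 6.72 = 859.94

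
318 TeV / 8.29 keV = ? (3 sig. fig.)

38400000000

(318 × 10^12) / (8.29 × 10^3) = 38.36 × 10^9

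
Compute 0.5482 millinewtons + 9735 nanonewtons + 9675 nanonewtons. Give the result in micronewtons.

567.61 micronewtons

In micronewtons:
  0.5482 millinewtons = 0.5482e3 micronewtons = 548.2
  9735 nanonewtons = 9735e-3 micronewtons = 9.735
  9675 nanonewtons = 9675e-3 micronewtons = 9.675
Sum: 548.2 + 9.735 + 9.675 = 567.61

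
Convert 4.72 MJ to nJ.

mega = 10⁶, nano = 10⁻⁹; factor is 10¹⁵.
4.72 × 10¹⁵ = 4720000000000000

4720000000000000 nJ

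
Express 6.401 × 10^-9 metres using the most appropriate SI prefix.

= 6.401 × 10^-9 metres; 10^-9 is nano.

6.401 nanometres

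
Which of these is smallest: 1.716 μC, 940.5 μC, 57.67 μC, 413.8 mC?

1.716 μC

1.716 μC = 0.000001716 C
940.5 μC = 0.0009405 C
57.67 μC = 0.00005767 C
413.8 mC = 0.4138 C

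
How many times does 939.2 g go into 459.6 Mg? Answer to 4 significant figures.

489400

(459.6 × 10⁶) / (939.2) = 0.48935 × 10⁶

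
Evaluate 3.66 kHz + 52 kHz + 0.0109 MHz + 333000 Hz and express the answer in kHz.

In kHz:
  3.66 kHz → 3.66
  52 kHz → 52
  0.0109 MHz = 0.0109 × 10^3 kHz = 10.9
  333000 Hz = 333000 × 10^-3 kHz = 333
Sum: 3.66 + 52 + 10.9 + 333 = 399.56

399.56 kHz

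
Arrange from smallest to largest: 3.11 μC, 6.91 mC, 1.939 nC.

1.939 nC < 3.11 μC < 6.91 mC

3.11 μC = 0.00000311 C
6.91 mC = 0.00691 C
1.939 nC = 0.000000001939 C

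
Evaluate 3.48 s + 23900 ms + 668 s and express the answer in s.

695.38 s

In s:
  3.48 s → 3.48
  23900 ms = 23900 × 10^-3 s = 23.9
  668 s → 668
Sum: 3.48 + 23.9 + 668 = 695.38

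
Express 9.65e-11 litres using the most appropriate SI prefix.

= 96.5e-12 litres; 1e-12 is pico.

96.5 picolitres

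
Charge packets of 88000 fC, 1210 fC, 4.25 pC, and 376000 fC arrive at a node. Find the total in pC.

469.46 pC

In pC:
  88000 fC = 88000 × 10^-3 pC = 88
  1210 fC = 1210 × 10^-3 pC = 1.21
  4.25 pC → 4.25
  376000 fC = 376000 × 10^-3 pC = 376
Sum: 88 + 1.21 + 4.25 + 376 = 469.46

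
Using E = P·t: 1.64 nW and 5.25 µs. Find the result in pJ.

0.00861 pJ

1.64 × 10^-9 × 5.25 × 10^-6 = 8.61 × 10^-15 J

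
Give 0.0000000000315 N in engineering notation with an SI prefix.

31.5 pN

= 31.5 × 10^-12 N; 10^-12 is pico.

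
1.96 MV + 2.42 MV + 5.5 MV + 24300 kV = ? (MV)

In MV:
  1.96 MV → 1.96
  2.42 MV → 2.42
  5.5 MV → 5.5
  24300 kV = 24300 × 10^-3 MV = 24.3
Sum: 1.96 + 2.42 + 5.5 + 24.3 = 34.18

34.18 MV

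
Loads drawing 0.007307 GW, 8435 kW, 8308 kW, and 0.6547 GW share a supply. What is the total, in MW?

In MW:
  0.007307 GW = 0.007307 × 10³ MW = 7.307
  8435 kW = 8435 × 10⁻³ MW = 8.435
  8308 kW = 8308 × 10⁻³ MW = 8.308
  0.6547 GW = 0.6547 × 10³ MW = 654.7
Sum: 7.307 + 8.435 + 8.308 + 654.7 = 678.75

678.75 MW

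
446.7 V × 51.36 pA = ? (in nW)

22.942512 nW

446.7 × 51.36e-12 = 22942.512e-12 W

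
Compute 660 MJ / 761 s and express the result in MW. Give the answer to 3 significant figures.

0.867 MW

(660 × 10⁶) / (761) = 0.86728 × 10⁶ W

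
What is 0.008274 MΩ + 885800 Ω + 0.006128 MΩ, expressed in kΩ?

In kΩ:
  0.008274 MΩ = 0.008274 × 10^3 kΩ = 8.274
  885800 Ω = 885800 × 10^-3 kΩ = 885.8
  0.006128 MΩ = 0.006128 × 10^3 kΩ = 6.128
Sum: 8.274 + 885.8 + 6.128 = 900.202

900.202 kΩ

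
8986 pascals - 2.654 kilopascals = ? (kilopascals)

6.332 kilopascals

In kilopascals:
  8986 pascals = 8986 × 10⁻³ kilopascals = 8.986
  2.654 kilopascals → 2.654
Difference: 8.986 - 2.654 = 6.332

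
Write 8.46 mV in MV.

milli = 10^-3, mega = 10^6; factor is 10^-9.
8.46 × 10^-9 = 0.00000000846

0.00000000846 MV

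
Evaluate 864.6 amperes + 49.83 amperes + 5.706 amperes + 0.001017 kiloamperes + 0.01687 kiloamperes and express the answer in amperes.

In amperes:
  864.6 amperes → 864.6
  49.83 amperes → 49.83
  5.706 amperes → 5.706
  0.001017 kiloamperes = 0.001017 × 10^3 amperes = 1.017
  0.01687 kiloamperes = 0.01687 × 10^3 amperes = 16.87
Sum: 864.6 + 49.83 + 5.706 + 1.017 + 16.87 = 938.023

938.023 amperes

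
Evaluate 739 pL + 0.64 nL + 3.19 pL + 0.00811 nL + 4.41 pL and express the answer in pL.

1394.71 pL

In pL:
  739 pL → 739
  0.64 nL = 0.64e3 pL = 640
  3.19 pL → 3.19
  0.00811 nL = 0.00811e3 pL = 8.11
  4.41 pL → 4.41
Sum: 739 + 640 + 3.19 + 8.11 + 4.41 = 1394.71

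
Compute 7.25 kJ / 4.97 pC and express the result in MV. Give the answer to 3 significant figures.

(7.25e3) / (4.97e-12) = 1.4588e15 V

1460000000 MV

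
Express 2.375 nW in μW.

0.002375 μW

nano = 1e-9, micro = 1e-6; factor is 1e-3.
2.375 × 1e-3 = 0.002375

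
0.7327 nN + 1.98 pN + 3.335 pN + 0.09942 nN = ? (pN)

837.435 pN

In pN:
  0.7327 nN = 0.7327e3 pN = 732.7
  1.98 pN → 1.98
  3.335 pN → 3.335
  0.09942 nN = 0.09942e3 pN = 99.42
Sum: 732.7 + 1.98 + 3.335 + 99.42 = 837.435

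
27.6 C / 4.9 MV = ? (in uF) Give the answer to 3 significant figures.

5.63 uF

(27.6) / (4.9 × 10⁶) = 5.6327 × 10⁻⁶ F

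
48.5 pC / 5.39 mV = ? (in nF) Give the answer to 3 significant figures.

9.00 nF

(48.5 × 10^-12) / (5.39 × 10^-3) = 8.9981 × 10^-9 F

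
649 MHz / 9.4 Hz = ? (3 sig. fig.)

69000000

(649 × 10^6) / (9.4) = 69.04 × 10^6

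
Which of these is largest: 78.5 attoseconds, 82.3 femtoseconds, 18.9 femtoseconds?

78.5 attoseconds = 0.0000000000000000785 seconds
82.3 femtoseconds = 0.0000000000000823 seconds
18.9 femtoseconds = 0.0000000000000189 seconds

82.3 femtoseconds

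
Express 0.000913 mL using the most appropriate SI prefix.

= 913 × 10⁻⁹ L; 10⁻⁹ is nano.

913 nL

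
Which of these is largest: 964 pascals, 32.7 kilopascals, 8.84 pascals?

964 pascals = 964 pascals
32.7 kilopascals = 32700 pascals
8.84 pascals = 8.84 pascals

32.7 kilopascals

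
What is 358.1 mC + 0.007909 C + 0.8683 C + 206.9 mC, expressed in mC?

1441.209 mC

In mC:
  358.1 mC → 358.1
  0.007909 C = 0.007909 × 10^3 mC = 7.909
  0.8683 C = 0.8683 × 10^3 mC = 868.3
  206.9 mC → 206.9
Sum: 358.1 + 7.909 + 868.3 + 206.9 = 1441.209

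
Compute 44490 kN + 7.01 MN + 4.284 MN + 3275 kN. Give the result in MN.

59.059 MN

In MN:
  44490 kN = 44490 × 10⁻³ MN = 44.49
  7.01 MN → 7.01
  4.284 MN → 4.284
  3275 kN = 3275 × 10⁻³ MN = 3.275
Sum: 44.49 + 7.01 + 4.284 + 3.275 = 59.059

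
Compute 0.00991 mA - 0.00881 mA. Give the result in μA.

In μA:
  0.00991 mA = 0.00991 × 10^3 μA = 9.91
  0.00881 mA = 0.00881 × 10^3 μA = 8.81
Difference: 9.91 - 8.81 = 1.1

1.1 μA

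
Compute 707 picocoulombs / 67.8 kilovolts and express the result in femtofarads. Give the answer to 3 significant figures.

(707 × 10^-12) / (67.8 × 10^3) = 10.428 × 10^-15 F

10.4 femtofarads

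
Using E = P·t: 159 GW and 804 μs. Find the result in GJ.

159 × 10⁹ × 804 × 10⁻⁶ = 127836 × 10³ J

0.127836 GJ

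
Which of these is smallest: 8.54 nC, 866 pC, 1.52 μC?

8.54 nC = 0.00000000854 C
866 pC = 0.000000000866 C
1.52 μC = 0.00000152 C

866 pC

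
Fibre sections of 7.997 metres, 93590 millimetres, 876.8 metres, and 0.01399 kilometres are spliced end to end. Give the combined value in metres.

992.377 metres

In metres:
  7.997 metres → 7.997
  93590 millimetres = 93590 × 10⁻³ metres = 93.59
  876.8 metres → 876.8
  0.01399 kilometres = 0.01399 × 10³ metres = 13.99
Sum: 7.997 + 93.59 + 876.8 + 13.99 = 992.377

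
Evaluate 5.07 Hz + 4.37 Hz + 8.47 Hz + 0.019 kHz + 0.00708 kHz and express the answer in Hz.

43.99 Hz

In Hz:
  5.07 Hz → 5.07
  4.37 Hz → 4.37
  8.47 Hz → 8.47
  0.019 kHz = 0.019 × 10^3 Hz = 19
  0.00708 kHz = 0.00708 × 10^3 Hz = 7.08
Sum: 5.07 + 4.37 + 8.47 + 19 + 7.08 = 43.99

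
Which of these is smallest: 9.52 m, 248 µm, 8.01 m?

248 µm

9.52 m = 9.52 m
248 µm = 0.000248 m
8.01 m = 8.01 m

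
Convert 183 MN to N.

183000000 N

mega = 10^6, (no prefix) = 10^0; factor is 10^6.
183 × 10^6 = 183000000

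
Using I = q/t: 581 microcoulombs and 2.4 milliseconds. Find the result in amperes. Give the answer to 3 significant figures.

0.242 amperes

(581 × 10⁻⁶) / (2.4 × 10⁻³) = 242.08 × 10⁻³ A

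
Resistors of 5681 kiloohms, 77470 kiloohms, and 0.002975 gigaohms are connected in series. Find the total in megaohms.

86.126 megaohms

In megaohms:
  5681 kiloohms = 5681e-3 megaohms = 5.681
  77470 kiloohms = 77470e-3 megaohms = 77.47
  0.002975 gigaohms = 0.002975e3 megaohms = 2.975
Sum: 5.681 + 77.47 + 2.975 = 86.126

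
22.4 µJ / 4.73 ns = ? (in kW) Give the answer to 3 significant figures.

4.74 kW

(22.4 × 10^-6) / (4.73 × 10^-9) = 4.7357 × 10^3 W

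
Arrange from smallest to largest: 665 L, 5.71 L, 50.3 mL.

665 L = 665 L
5.71 L = 5.71 L
50.3 mL = 0.0503 L

50.3 mL < 5.71 L < 665 L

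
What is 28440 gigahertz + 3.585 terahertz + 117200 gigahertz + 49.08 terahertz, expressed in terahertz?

In terahertz:
  28440 gigahertz = 28440 × 10^-3 terahertz = 28.44
  3.585 terahertz → 3.585
  117200 gigahertz = 117200 × 10^-3 terahertz = 117.2
  49.08 terahertz → 49.08
Sum: 28.44 + 3.585 + 117.2 + 49.08 = 198.305

198.305 terahertz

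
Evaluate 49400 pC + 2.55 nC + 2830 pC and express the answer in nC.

54.78 nC

In nC:
  49400 pC = 49400e-3 nC = 49.4
  2.55 nC → 2.55
  2830 pC = 2830e-3 nC = 2.83
Sum: 49.4 + 2.55 + 2.83 = 54.78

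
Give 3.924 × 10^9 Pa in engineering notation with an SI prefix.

= 3.924 × 10^9 Pa; 10^9 is giga.

3.924 GPa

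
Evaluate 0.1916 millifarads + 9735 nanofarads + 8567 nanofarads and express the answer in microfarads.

In microfarads:
  0.1916 millifarads = 0.1916e3 microfarads = 191.6
  9735 nanofarads = 9735e-3 microfarads = 9.735
  8567 nanofarads = 8567e-3 microfarads = 8.567
Sum: 191.6 + 9.735 + 8.567 = 209.902

209.902 microfarads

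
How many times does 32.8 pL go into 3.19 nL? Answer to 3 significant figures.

97.3

(3.19e-9) / (32.8e-12) = 0.09726e3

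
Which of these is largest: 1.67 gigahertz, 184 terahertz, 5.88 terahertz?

1.67 gigahertz = 1670000000 hertz
184 terahertz = 184000000000000 hertz
5.88 terahertz = 5880000000000 hertz

184 terahertz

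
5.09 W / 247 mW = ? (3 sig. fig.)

(5.09) / (247e-3) = 0.02061e3

20.6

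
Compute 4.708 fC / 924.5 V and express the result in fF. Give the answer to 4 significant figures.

0.005092 fF

(4.708 × 10^-15) / (924.5) = 0.00509248 × 10^-15 F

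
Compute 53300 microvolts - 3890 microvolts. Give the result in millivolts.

In millivolts:
  53300 microvolts = 53300e-3 millivolts = 53.3
  3890 microvolts = 3890e-3 millivolts = 3.89
Difference: 53.3 - 3.89 = 49.41

49.41 millivolts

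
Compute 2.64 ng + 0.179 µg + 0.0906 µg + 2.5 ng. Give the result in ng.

274.74 ng

In ng:
  2.64 ng → 2.64
  0.179 µg = 0.179 × 10^3 ng = 179
  0.0906 µg = 0.0906 × 10^3 ng = 90.6
  2.5 ng → 2.5
Sum: 2.64 + 179 + 90.6 + 2.5 = 274.74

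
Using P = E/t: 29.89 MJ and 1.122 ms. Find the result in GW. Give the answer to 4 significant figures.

26.64 GW

(29.89e6) / (1.122e-3) = 26.6399e9 W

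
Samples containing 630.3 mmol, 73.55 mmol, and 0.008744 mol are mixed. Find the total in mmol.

712.594 mmol

In mmol:
  630.3 mmol → 630.3
  73.55 mmol → 73.55
  0.008744 mol = 0.008744e3 mmol = 8.744
Sum: 630.3 + 73.55 + 8.744 = 712.594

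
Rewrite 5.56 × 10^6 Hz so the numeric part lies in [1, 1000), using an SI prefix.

5.56 MHz

= 5.56 × 10^6 Hz; 10^6 is mega.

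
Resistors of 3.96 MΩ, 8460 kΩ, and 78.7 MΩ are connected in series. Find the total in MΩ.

91.12 MΩ

In MΩ:
  3.96 MΩ → 3.96
  8460 kΩ = 8460e-3 MΩ = 8.46
  78.7 MΩ → 78.7
Sum: 3.96 + 8.46 + 78.7 = 91.12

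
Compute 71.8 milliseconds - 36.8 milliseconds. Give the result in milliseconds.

35 milliseconds

In milliseconds:
  71.8 milliseconds → 71.8
  36.8 milliseconds → 36.8
Difference: 71.8 - 36.8 = 35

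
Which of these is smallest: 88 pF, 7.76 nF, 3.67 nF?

88 pF = 0.000000000088 F
7.76 nF = 0.00000000776 F
3.67 nF = 0.00000000367 F

88 pF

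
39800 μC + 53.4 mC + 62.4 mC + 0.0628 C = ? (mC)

218.4 mC

In mC:
  39800 μC = 39800 × 10^-3 mC = 39.8
  53.4 mC → 53.4
  62.4 mC → 62.4
  0.0628 C = 0.0628 × 10^3 mC = 62.8
Sum: 39.8 + 53.4 + 62.4 + 62.8 = 218.4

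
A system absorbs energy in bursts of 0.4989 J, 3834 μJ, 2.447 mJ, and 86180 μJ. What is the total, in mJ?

591.361 mJ

In mJ:
  0.4989 J = 0.4989 × 10^3 mJ = 498.9
  3834 μJ = 3834 × 10^-3 mJ = 3.834
  2.447 mJ → 2.447
  86180 μJ = 86180 × 10^-3 mJ = 86.18
Sum: 498.9 + 3.834 + 2.447 + 86.18 = 591.361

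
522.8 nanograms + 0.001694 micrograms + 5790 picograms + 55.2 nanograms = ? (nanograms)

In nanograms:
  522.8 nanograms → 522.8
  0.001694 micrograms = 0.001694 × 10³ nanograms = 1.694
  5790 picograms = 5790 × 10⁻³ nanograms = 5.79
  55.2 nanograms → 55.2
Sum: 522.8 + 1.694 + 5.79 + 55.2 = 585.484

585.484 nanograms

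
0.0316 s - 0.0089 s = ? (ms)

22.7 ms

In ms:
  0.0316 s = 0.0316e3 ms = 31.6
  0.0089 s = 0.0089e3 ms = 8.9
Difference: 31.6 - 8.9 = 22.7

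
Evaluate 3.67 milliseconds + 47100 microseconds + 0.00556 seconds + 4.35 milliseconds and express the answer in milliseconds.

60.68 milliseconds

In milliseconds:
  3.67 milliseconds → 3.67
  47100 microseconds = 47100 × 10⁻³ milliseconds = 47.1
  0.00556 seconds = 0.00556 × 10³ milliseconds = 5.56
  4.35 milliseconds → 4.35
Sum: 3.67 + 47.1 + 5.56 + 4.35 = 60.68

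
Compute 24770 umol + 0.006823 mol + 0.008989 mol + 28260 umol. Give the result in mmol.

68.842 mmol

In mmol:
  24770 umol = 24770 × 10^-3 mmol = 24.77
  0.006823 mol = 0.006823 × 10^3 mmol = 6.823
  0.008989 mol = 0.008989 × 10^3 mmol = 8.989
  28260 umol = 28260 × 10^-3 mmol = 28.26
Sum: 24.77 + 6.823 + 8.989 + 28.26 = 68.842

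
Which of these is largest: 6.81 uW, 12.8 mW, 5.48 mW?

12.8 mW

6.81 uW = 0.00000681 W
12.8 mW = 0.0128 W
5.48 mW = 0.00548 W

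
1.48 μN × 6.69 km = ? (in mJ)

1.48 × 10⁻⁶ × 6.69 × 10³ = 9.9012 × 10⁻³ J

9.9012 mJ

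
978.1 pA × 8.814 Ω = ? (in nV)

978.1e-12 × 8.814 = 8620.9734e-12 V

8.6209734 nV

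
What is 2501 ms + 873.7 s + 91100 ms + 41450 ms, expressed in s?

1008.751 s

In s:
  2501 ms = 2501 × 10⁻³ s = 2.501
  873.7 s → 873.7
  91100 ms = 91100 × 10⁻³ s = 91.1
  41450 ms = 41450 × 10⁻³ s = 41.45
Sum: 2.501 + 873.7 + 91.1 + 41.45 = 1008.751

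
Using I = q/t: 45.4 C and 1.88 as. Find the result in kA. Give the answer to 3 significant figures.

(45.4) / (1.88e-18) = 24.149e18 A

24100000000000000 kA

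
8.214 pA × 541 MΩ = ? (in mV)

4.443774 mV

8.214 × 10^-12 × 541 × 10^6 = 4443.774 × 10^-6 V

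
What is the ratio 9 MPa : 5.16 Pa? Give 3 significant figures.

1740000

(9e6) / (5.16) = 1.744e6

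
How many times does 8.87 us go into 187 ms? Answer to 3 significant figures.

21100

(187e-3) / (8.87e-6) = 21.08e3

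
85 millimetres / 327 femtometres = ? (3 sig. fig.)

(85 × 10^-3) / (327 × 10^-15) = 0.2599 × 10^12

260000000000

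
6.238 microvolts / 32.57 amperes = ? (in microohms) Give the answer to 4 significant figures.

0.1915 microohms

(6.238 × 10⁻⁶) / (32.57) = 0.191526 × 10⁻⁶ Ω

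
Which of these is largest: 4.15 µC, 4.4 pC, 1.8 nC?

4.15 µC = 0.00000415 C
4.4 pC = 0.0000000000044 C
1.8 nC = 0.0000000018 C

4.15 µC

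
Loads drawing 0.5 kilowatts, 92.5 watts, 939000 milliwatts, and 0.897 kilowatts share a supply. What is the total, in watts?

In watts:
  0.5 kilowatts = 0.5 × 10³ watts = 500
  92.5 watts → 92.5
  939000 milliwatts = 939000 × 10⁻³ watts = 939
  0.897 kilowatts = 0.897 × 10³ watts = 897
Sum: 500 + 92.5 + 939 + 897 = 2428.5

2428.5 watts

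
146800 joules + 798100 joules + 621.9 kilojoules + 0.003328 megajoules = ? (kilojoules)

In kilojoules:
  146800 joules = 146800 × 10⁻³ kilojoules = 146.8
  798100 joules = 798100 × 10⁻³ kilojoules = 798.1
  621.9 kilojoules → 621.9
  0.003328 megajoules = 0.003328 × 10³ kilojoules = 3.328
Sum: 146.8 + 798.1 + 621.9 + 3.328 = 1570.128

1570.128 kilojoules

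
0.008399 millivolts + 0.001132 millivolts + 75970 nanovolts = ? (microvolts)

In microvolts:
  0.008399 millivolts = 0.008399 × 10³ microvolts = 8.399
  0.001132 millivolts = 0.001132 × 10³ microvolts = 1.132
  75970 nanovolts = 75970 × 10⁻³ microvolts = 75.97
Sum: 8.399 + 1.132 + 75.97 = 85.501

85.501 microvolts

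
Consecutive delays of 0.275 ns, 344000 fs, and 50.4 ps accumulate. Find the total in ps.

In ps:
  0.275 ns = 0.275 × 10^3 ps = 275
  344000 fs = 344000 × 10^-3 ps = 344
  50.4 ps → 50.4
Sum: 275 + 344 + 50.4 = 669.4

669.4 ps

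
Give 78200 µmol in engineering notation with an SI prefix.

78.2 mmol

= 78.2 × 10^-3 mol; 10^-3 is milli.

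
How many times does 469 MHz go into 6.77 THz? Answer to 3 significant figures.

14400

(6.77 × 10¹²) / (469 × 10⁶) = 0.01443 × 10⁶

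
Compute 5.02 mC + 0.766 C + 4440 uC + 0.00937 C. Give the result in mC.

In mC:
  5.02 mC → 5.02
  0.766 C = 0.766 × 10³ mC = 766
  4440 uC = 4440 × 10⁻³ mC = 4.44
  0.00937 C = 0.00937 × 10³ mC = 9.37
Sum: 5.02 + 766 + 4.44 + 9.37 = 784.83

784.83 mC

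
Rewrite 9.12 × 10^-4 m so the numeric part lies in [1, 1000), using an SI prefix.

= 912 × 10^-6 m; 10^-6 is micro.

912 μm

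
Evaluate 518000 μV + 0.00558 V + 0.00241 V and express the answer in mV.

In mV:
  518000 μV = 518000 × 10^-3 mV = 518
  0.00558 V = 0.00558 × 10^3 mV = 5.58
  0.00241 V = 0.00241 × 10^3 mV = 2.41
Sum: 518 + 5.58 + 2.41 = 525.99

525.99 mV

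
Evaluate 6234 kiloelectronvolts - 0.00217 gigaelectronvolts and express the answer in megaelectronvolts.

4.064 megaelectronvolts

In megaelectronvolts:
  6234 kiloelectronvolts = 6234 × 10⁻³ megaelectronvolts = 6.234
  0.00217 gigaelectronvolts = 0.00217 × 10³ megaelectronvolts = 2.17
Difference: 6.234 - 2.17 = 4.064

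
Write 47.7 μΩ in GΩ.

micro = 10^-6, giga = 10^9; factor is 10^-15.
47.7 × 10^-15 = 0.0000000000000477

0.0000000000000477 GΩ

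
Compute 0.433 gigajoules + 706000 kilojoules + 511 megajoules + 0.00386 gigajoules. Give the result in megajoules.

In megajoules:
  0.433 gigajoules = 0.433 × 10³ megajoules = 433
  706000 kilojoules = 706000 × 10⁻³ megajoules = 706
  511 megajoules → 511
  0.00386 gigajoules = 0.00386 × 10³ megajoules = 3.86
Sum: 433 + 706 + 511 + 3.86 = 1653.86

1653.86 megajoules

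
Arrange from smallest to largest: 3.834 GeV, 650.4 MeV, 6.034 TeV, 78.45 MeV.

3.834 GeV = 3834000000 eV
650.4 MeV = 650400000 eV
6.034 TeV = 6034000000000 eV
78.45 MeV = 78450000 eV

78.45 MeV < 650.4 MeV < 3.834 GeV < 6.034 TeV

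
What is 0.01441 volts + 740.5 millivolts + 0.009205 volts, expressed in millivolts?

764.115 millivolts

In millivolts:
  0.01441 volts = 0.01441 × 10³ millivolts = 14.41
  740.5 millivolts → 740.5
  0.009205 volts = 0.009205 × 10³ millivolts = 9.205
Sum: 14.41 + 740.5 + 9.205 = 764.115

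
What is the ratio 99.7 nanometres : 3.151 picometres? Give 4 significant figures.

(99.7 × 10⁻⁹) / (3.151 × 10⁻¹²) = 31.641 × 10³

31640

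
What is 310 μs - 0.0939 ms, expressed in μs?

216.1 μs

In μs:
  310 μs → 310
  0.0939 ms = 0.0939 × 10³ μs = 93.9
Difference: 310 - 93.9 = 216.1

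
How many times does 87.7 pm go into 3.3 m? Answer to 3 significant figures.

(3.3) / (87.7 × 10⁻¹²) = 0.03763 × 10¹²

37600000000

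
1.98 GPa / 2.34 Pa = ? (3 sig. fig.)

(1.98 × 10⁹) / (2.34) = 0.8462 × 10⁹

846000000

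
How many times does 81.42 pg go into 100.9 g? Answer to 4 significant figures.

(100.9) / (81.42 × 10^-12) = 1.2393 × 10^12

1239000000000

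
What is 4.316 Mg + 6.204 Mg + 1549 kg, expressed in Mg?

12.069 Mg

In Mg:
  4.316 Mg → 4.316
  6.204 Mg → 6.204
  1549 kg = 1549 × 10⁻³ Mg = 1.549
Sum: 4.316 + 6.204 + 1.549 = 12.069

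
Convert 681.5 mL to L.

milli = 1e-3, (no prefix) = 1e0; factor is 1e-3.
681.5 × 1e-3 = 0.6815

0.6815 L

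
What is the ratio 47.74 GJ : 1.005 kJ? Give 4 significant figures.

(47.74 × 10^9) / (1.005 × 10^3) = 47.502 × 10^6

47500000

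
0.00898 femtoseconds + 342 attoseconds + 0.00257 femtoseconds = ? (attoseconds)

In attoseconds:
  0.00898 femtoseconds = 0.00898e3 attoseconds = 8.98
  342 attoseconds → 342
  0.00257 femtoseconds = 0.00257e3 attoseconds = 2.57
Sum: 8.98 + 342 + 2.57 = 353.55

353.55 attoseconds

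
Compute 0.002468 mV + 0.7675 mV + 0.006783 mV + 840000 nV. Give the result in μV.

1616.751 μV

In μV:
  0.002468 mV = 0.002468e3 μV = 2.468
  0.7675 mV = 0.7675e3 μV = 767.5
  0.006783 mV = 0.006783e3 μV = 6.783
  840000 nV = 840000e-3 μV = 840
Sum: 2.468 + 767.5 + 6.783 + 840 = 1616.751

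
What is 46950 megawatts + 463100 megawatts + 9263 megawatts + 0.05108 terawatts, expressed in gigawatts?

570.393 gigawatts

In gigawatts:
  46950 megawatts = 46950 × 10⁻³ gigawatts = 46.95
  463100 megawatts = 463100 × 10⁻³ gigawatts = 463.1
  9263 megawatts = 9263 × 10⁻³ gigawatts = 9.263
  0.05108 terawatts = 0.05108 × 10³ gigawatts = 51.08
Sum: 46.95 + 463.1 + 9.263 + 51.08 = 570.393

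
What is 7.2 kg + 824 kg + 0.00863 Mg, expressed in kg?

In kg:
  7.2 kg → 7.2
  824 kg → 824
  0.00863 Mg = 0.00863 × 10^3 kg = 8.63
Sum: 7.2 + 824 + 8.63 = 839.83

839.83 kg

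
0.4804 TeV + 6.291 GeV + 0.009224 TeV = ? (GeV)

495.915 GeV

In GeV:
  0.4804 TeV = 0.4804 × 10³ GeV = 480.4
  6.291 GeV → 6.291
  0.009224 TeV = 0.009224 × 10³ GeV = 9.224
Sum: 480.4 + 6.291 + 9.224 = 495.915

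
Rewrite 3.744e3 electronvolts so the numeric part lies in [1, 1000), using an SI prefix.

3.744 kiloelectronvolts

= 3.744e3 electronvolts; 1e3 is kilo.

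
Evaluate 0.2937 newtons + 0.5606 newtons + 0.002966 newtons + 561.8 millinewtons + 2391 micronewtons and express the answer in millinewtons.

In millinewtons:
  0.2937 newtons = 0.2937e3 millinewtons = 293.7
  0.5606 newtons = 0.5606e3 millinewtons = 560.6
  0.002966 newtons = 0.002966e3 millinewtons = 2.966
  561.8 millinewtons → 561.8
  2391 micronewtons = 2391e-3 millinewtons = 2.391
Sum: 293.7 + 560.6 + 2.966 + 561.8 + 2.391 = 1421.457

1421.457 millinewtons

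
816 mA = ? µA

milli = 10^-3, micro = 10^-6; factor is 10^3.
816 × 10^3 = 816000

816000 µA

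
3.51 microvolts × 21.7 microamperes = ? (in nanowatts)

0.076167 nanowatts

3.51 × 10^-6 × 21.7 × 10^-6 = 76.167 × 10^-12 W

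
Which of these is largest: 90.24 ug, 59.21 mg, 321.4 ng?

90.24 ug = 0.00009024 g
59.21 mg = 0.05921 g
321.4 ng = 0.0000003214 g

59.21 mg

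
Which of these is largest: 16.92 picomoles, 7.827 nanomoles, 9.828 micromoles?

9.828 micromoles

16.92 picomoles = 0.00000000001692 moles
7.827 nanomoles = 0.000000007827 moles
9.828 micromoles = 0.000009828 moles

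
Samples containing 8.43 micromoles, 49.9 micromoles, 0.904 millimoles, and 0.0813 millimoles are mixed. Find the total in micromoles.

1043.63 micromoles

In micromoles:
  8.43 micromoles → 8.43
  49.9 micromoles → 49.9
  0.904 millimoles = 0.904 × 10^3 micromoles = 904
  0.0813 millimoles = 0.0813 × 10^3 micromoles = 81.3
Sum: 8.43 + 49.9 + 904 + 81.3 = 1043.63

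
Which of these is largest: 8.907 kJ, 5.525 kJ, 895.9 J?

8.907 kJ

8.907 kJ = 8907 J
5.525 kJ = 5525 J
895.9 J = 895.9 J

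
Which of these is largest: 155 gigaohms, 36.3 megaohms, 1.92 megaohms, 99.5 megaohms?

155 gigaohms

155 gigaohms = 155000000000 ohms
36.3 megaohms = 36300000 ohms
1.92 megaohms = 1920000 ohms
99.5 megaohms = 99500000 ohms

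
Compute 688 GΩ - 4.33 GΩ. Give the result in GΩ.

683.67 GΩ

In GΩ:
  688 GΩ → 688
  4.33 GΩ → 4.33
Difference: 688 - 4.33 = 683.67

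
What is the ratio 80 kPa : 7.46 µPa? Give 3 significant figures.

10700000000

(80 × 10^3) / (7.46 × 10^-6) = 10.72 × 10^9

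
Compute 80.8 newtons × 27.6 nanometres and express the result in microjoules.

2.23008 microjoules

80.8 × 27.6 × 10⁻⁹ = 2230.08 × 10⁻⁹ J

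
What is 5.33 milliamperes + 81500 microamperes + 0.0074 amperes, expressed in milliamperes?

In milliamperes:
  5.33 milliamperes → 5.33
  81500 microamperes = 81500 × 10⁻³ milliamperes = 81.5
  0.0074 amperes = 0.0074 × 10³ milliamperes = 7.4
Sum: 5.33 + 81.5 + 7.4 = 94.23

94.23 milliamperes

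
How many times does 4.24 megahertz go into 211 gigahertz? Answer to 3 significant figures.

(211e9) / (4.24e6) = 49.76e3

49800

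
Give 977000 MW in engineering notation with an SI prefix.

977 GW

= 977 × 10⁹ W; 10⁹ is giga.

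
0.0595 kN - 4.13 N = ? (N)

55.37 N

In N:
  0.0595 kN = 0.0595 × 10^3 N = 59.5
  4.13 N → 4.13
Difference: 59.5 - 4.13 = 55.37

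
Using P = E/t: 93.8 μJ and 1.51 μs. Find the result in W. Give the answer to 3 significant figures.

(93.8 × 10^-6) / (1.51 × 10^-6) = 62.119 W

62.1 W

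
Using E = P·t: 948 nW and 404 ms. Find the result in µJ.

948e-9 × 404e-3 = 382992e-12 J

0.382992 µJ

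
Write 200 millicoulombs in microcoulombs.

200000 microcoulombs

milli = 1e-3, micro = 1e-6; factor is 1e3.
200 × 1e3 = 200000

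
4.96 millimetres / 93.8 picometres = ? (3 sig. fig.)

52900000

(4.96e-3) / (93.8e-12) = 0.05288e9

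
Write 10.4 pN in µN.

0.0000104 µN

pico = 1e-12, micro = 1e-6; factor is 1e-6.
10.4 × 1e-6 = 0.0000104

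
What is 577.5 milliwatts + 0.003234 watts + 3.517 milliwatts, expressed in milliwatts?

584.251 milliwatts

In milliwatts:
  577.5 milliwatts → 577.5
  0.003234 watts = 0.003234 × 10^3 milliwatts = 3.234
  3.517 milliwatts → 3.517
Sum: 577.5 + 3.234 + 3.517 = 584.251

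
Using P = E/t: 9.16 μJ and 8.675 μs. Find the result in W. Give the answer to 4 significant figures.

1.056 W

(9.16e-6) / (8.675e-6) = 1.05591 W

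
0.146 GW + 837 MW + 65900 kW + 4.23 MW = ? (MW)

In MW:
  0.146 GW = 0.146 × 10^3 MW = 146
  837 MW → 837
  65900 kW = 65900 × 10^-3 MW = 65.9
  4.23 MW → 4.23
Sum: 146 + 837 + 65.9 + 4.23 = 1053.13

1053.13 MW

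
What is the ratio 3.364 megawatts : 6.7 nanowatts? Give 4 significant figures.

502100000000000

(3.364 × 10^6) / (6.7 × 10^-9) = 0.50209 × 10^15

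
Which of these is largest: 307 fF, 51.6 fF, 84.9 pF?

307 fF = 0.000000000000307 F
51.6 fF = 0.0000000000000516 F
84.9 pF = 0.0000000000849 F

84.9 pF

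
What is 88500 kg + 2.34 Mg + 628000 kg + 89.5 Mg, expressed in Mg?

In Mg:
  88500 kg = 88500 × 10⁻³ Mg = 88.5
  2.34 Mg → 2.34
  628000 kg = 628000 × 10⁻³ Mg = 628
  89.5 Mg → 89.5
Sum: 88.5 + 2.34 + 628 + 89.5 = 808.34

808.34 Mg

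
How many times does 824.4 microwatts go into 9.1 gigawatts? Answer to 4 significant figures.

(9.1e9) / (824.4e-6) = 0.011038e15

11040000000000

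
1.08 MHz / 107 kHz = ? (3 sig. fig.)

(1.08e6) / (107e3) = 0.01009e3

10.1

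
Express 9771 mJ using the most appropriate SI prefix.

9.771 J

= 9.771 J; mantissa already in [1, 1000).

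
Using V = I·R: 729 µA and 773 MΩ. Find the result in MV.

0.563517 MV

729e-6 × 773e6 = 563517 V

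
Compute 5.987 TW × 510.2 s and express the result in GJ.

3054567.4 GJ

5.987 × 10^12 × 510.2 = 3054.5674 × 10^12 J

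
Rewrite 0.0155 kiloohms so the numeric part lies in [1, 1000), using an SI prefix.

15.5 ohms

= 15.5 ohms; mantissa already in [1, 1000).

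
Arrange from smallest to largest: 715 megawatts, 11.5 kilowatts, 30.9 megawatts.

11.5 kilowatts < 30.9 megawatts < 715 megawatts

715 megawatts = 715000000 watts
11.5 kilowatts = 11500 watts
30.9 megawatts = 30900000 watts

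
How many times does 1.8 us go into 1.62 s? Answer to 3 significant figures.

900000

(1.62) / (1.8 × 10^-6) = 0.9 × 10^6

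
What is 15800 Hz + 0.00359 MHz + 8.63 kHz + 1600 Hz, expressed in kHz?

In kHz:
  15800 Hz = 15800e-3 kHz = 15.8
  0.00359 MHz = 0.00359e3 kHz = 3.59
  8.63 kHz → 8.63
  1600 Hz = 1600e-3 kHz = 1.6
Sum: 15.8 + 3.59 + 8.63 + 1.6 = 29.62

29.62 kHz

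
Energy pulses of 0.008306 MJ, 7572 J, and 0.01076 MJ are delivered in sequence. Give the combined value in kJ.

26.638 kJ

In kJ:
  0.008306 MJ = 0.008306 × 10³ kJ = 8.306
  7572 J = 7572 × 10⁻³ kJ = 7.572
  0.01076 MJ = 0.01076 × 10³ kJ = 10.76
Sum: 8.306 + 7.572 + 10.76 = 26.638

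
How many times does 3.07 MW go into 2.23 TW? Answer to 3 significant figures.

(2.23 × 10^12) / (3.07 × 10^6) = 0.7264 × 10^6

726000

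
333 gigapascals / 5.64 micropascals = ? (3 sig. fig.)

59000000000000000

(333e9) / (5.64e-6) = 59.04e15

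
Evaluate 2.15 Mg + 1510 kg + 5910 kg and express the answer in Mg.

9.57 Mg

In Mg:
  2.15 Mg → 2.15
  1510 kg = 1510e-3 Mg = 1.51
  5910 kg = 5910e-3 Mg = 5.91
Sum: 2.15 + 1.51 + 5.91 = 9.57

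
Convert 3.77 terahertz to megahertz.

3770000 megahertz

tera = 10¹², mega = 10⁶; factor is 10⁶.
3.77 × 10⁶ = 3770000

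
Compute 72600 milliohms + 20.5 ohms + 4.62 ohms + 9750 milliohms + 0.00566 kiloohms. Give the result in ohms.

In ohms:
  72600 milliohms = 72600e-3 ohms = 72.6
  20.5 ohms → 20.5
  4.62 ohms → 4.62
  9750 milliohms = 9750e-3 ohms = 9.75
  0.00566 kiloohms = 0.00566e3 ohms = 5.66
Sum: 72.6 + 20.5 + 4.62 + 9.75 + 5.66 = 113.13

113.13 ohms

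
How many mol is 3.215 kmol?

3215 mol

kilo = 10³, (no prefix) = 10⁰; factor is 10³.
3.215 × 10³ = 3215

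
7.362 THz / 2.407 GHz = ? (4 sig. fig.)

(7.362 × 10^12) / (2.407 × 10^9) = 3.0586 × 10^3

3059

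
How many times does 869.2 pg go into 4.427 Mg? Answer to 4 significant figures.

5093000000000000

(4.427 × 10^6) / (869.2 × 10^-12) = 0.0050932 × 10^18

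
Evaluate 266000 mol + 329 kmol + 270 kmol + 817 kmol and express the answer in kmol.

In kmol:
  266000 mol = 266000 × 10⁻³ kmol = 266
  329 kmol → 329
  270 kmol → 270
  817 kmol → 817
Sum: 266 + 329 + 270 + 817 = 1682

1682 kmol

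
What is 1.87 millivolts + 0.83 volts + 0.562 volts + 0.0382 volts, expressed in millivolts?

1432.07 millivolts

In millivolts:
  1.87 millivolts → 1.87
  0.83 volts = 0.83 × 10^3 millivolts = 830
  0.562 volts = 0.562 × 10^3 millivolts = 562
  0.0382 volts = 0.0382 × 10^3 millivolts = 38.2
Sum: 1.87 + 830 + 562 + 38.2 = 1432.07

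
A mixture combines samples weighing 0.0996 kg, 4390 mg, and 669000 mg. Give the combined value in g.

772.99 g

In g:
  0.0996 kg = 0.0996 × 10^3 g = 99.6
  4390 mg = 4390 × 10^-3 g = 4.39
  669000 mg = 669000 × 10^-3 g = 669
Sum: 99.6 + 4.39 + 669 = 772.99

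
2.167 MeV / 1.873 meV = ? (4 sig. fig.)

1157000000

(2.167 × 10^6) / (1.873 × 10^-3) = 1.157 × 10^9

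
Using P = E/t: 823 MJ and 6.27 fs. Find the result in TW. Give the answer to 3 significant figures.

(823 × 10⁶) / (6.27 × 10⁻¹⁵) = 131.26 × 10²¹ W

131000000000 TW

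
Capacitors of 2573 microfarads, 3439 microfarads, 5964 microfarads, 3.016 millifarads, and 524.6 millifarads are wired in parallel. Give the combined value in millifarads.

In millifarads:
  2573 microfarads = 2573e-3 millifarads = 2.573
  3439 microfarads = 3439e-3 millifarads = 3.439
  5964 microfarads = 5964e-3 millifarads = 5.964
  3.016 millifarads → 3.016
  524.6 millifarads → 524.6
Sum: 2.573 + 3.439 + 5.964 + 3.016 + 524.6 = 539.592

539.592 millifarads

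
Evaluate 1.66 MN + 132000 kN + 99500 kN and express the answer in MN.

In MN:
  1.66 MN → 1.66
  132000 kN = 132000 × 10⁻³ MN = 132
  99500 kN = 99500 × 10⁻³ MN = 99.5
Sum: 1.66 + 132 + 99.5 = 233.16

233.16 MN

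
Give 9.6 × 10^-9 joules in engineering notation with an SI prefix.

= 9.6 × 10^-9 joules; 10^-9 is nano.

9.6 nanojoules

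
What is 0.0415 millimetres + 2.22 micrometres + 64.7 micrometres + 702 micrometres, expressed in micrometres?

810.42 micrometres

In micrometres:
  0.0415 millimetres = 0.0415e3 micrometres = 41.5
  2.22 micrometres → 2.22
  64.7 micrometres → 64.7
  702 micrometres → 702
Sum: 41.5 + 2.22 + 64.7 + 702 = 810.42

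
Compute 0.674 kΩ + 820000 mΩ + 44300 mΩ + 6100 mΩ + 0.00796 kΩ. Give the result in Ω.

In Ω:
  0.674 kΩ = 0.674 × 10^3 Ω = 674
  820000 mΩ = 820000 × 10^-3 Ω = 820
  44300 mΩ = 44300 × 10^-3 Ω = 44.3
  6100 mΩ = 6100 × 10^-3 Ω = 6.1
  0.00796 kΩ = 0.00796 × 10^3 Ω = 7.96
Sum: 674 + 820 + 44.3 + 6.1 + 7.96 = 1552.36

1552.36 Ω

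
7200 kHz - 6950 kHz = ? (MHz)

0.25 MHz

In MHz:
  7200 kHz = 7200 × 10⁻³ MHz = 7.2
  6950 kHz = 6950 × 10⁻³ MHz = 6.95
Difference: 7.2 - 6.95 = 0.25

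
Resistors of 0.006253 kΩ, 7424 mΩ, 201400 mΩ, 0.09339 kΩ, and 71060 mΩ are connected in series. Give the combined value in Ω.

In Ω:
  0.006253 kΩ = 0.006253 × 10^3 Ω = 6.253
  7424 mΩ = 7424 × 10^-3 Ω = 7.424
  201400 mΩ = 201400 × 10^-3 Ω = 201.4
  0.09339 kΩ = 0.09339 × 10^3 Ω = 93.39
  71060 mΩ = 71060 × 10^-3 Ω = 71.06
Sum: 6.253 + 7.424 + 201.4 + 93.39 + 71.06 = 379.527

379.527 Ω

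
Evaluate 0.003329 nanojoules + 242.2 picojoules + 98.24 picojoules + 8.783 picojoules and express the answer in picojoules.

352.552 picojoules

In picojoules:
  0.003329 nanojoules = 0.003329e3 picojoules = 3.329
  242.2 picojoules → 242.2
  98.24 picojoules → 98.24
  8.783 picojoules → 8.783
Sum: 3.329 + 242.2 + 98.24 + 8.783 = 352.552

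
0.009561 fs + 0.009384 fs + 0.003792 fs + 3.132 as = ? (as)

In as:
  0.009561 fs = 0.009561 × 10^3 as = 9.561
  0.009384 fs = 0.009384 × 10^3 as = 9.384
  0.003792 fs = 0.003792 × 10^3 as = 3.792
  3.132 as → 3.132
Sum: 9.561 + 9.384 + 3.792 + 3.132 = 25.869

25.869 as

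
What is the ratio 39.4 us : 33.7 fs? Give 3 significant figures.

1170000000

(39.4 × 10^-6) / (33.7 × 10^-15) = 1.169 × 10^9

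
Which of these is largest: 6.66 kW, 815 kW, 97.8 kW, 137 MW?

137 MW

6.66 kW = 6660 W
815 kW = 815000 W
97.8 kW = 97800 W
137 MW = 137000000 W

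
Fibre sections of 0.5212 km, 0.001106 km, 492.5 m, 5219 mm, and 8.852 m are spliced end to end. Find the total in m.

1028.877 m

In m:
  0.5212 km = 0.5212e3 m = 521.2
  0.001106 km = 0.001106e3 m = 1.106
  492.5 m → 492.5
  5219 mm = 5219e-3 m = 5.219
  8.852 m → 8.852
Sum: 521.2 + 1.106 + 492.5 + 5.219 + 8.852 = 1028.877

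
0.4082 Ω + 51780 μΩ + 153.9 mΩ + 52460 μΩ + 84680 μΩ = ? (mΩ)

In mΩ:
  0.4082 Ω = 0.4082e3 mΩ = 408.2
  51780 μΩ = 51780e-3 mΩ = 51.78
  153.9 mΩ → 153.9
  52460 μΩ = 52460e-3 mΩ = 52.46
  84680 μΩ = 84680e-3 mΩ = 84.68
Sum: 408.2 + 51.78 + 153.9 + 52.46 + 84.68 = 751.02

751.02 mΩ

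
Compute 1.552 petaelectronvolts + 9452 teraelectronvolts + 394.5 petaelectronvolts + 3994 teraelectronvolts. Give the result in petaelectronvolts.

In petaelectronvolts:
  1.552 petaelectronvolts → 1.552
  9452 teraelectronvolts = 9452 × 10^-3 petaelectronvolts = 9.452
  394.5 petaelectronvolts → 394.5
  3994 teraelectronvolts = 3994 × 10^-3 petaelectronvolts = 3.994
Sum: 1.552 + 9.452 + 394.5 + 3.994 = 409.498

409.498 petaelectronvolts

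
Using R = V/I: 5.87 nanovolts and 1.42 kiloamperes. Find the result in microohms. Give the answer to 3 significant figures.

(5.87e-9) / (1.42e3) = 4.1338e-12 Ω

0.00000413 microohms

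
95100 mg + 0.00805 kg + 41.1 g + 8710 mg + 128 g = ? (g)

280.96 g

In g:
  95100 mg = 95100 × 10^-3 g = 95.1
  0.00805 kg = 0.00805 × 10^3 g = 8.05
  41.1 g → 41.1
  8710 mg = 8710 × 10^-3 g = 8.71
  128 g → 128
Sum: 95.1 + 8.05 + 41.1 + 8.71 + 128 = 280.96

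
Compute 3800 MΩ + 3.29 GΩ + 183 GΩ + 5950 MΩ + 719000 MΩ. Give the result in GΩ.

In GΩ:
  3800 MΩ = 3800e-3 GΩ = 3.8
  3.29 GΩ → 3.29
  183 GΩ → 183
  5950 MΩ = 5950e-3 GΩ = 5.95
  719000 MΩ = 719000e-3 GΩ = 719
Sum: 3.8 + 3.29 + 183 + 5.95 + 719 = 915.04

915.04 GΩ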